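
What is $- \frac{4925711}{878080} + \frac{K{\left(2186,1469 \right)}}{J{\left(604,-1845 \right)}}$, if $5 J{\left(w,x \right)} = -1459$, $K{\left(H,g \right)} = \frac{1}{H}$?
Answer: $- \frac{1122138498951}{200037537280} \approx -5.6096$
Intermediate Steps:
$J{\left(w,x \right)} = - \frac{1459}{5}$ ($J{\left(w,x \right)} = \frac{1}{5} \left(-1459\right) = - \frac{1459}{5}$)
$- \frac{4925711}{878080} + \frac{K{\left(2186,1469 \right)}}{J{\left(604,-1845 \right)}} = - \frac{4925711}{878080} + \frac{1}{2186 \left(- \frac{1459}{5}\right)} = \left(-4925711\right) \frac{1}{878080} + \frac{1}{2186} \left(- \frac{5}{1459}\right) = - \frac{703673}{125440} - \frac{5}{3189374} = - \frac{1122138498951}{200037537280}$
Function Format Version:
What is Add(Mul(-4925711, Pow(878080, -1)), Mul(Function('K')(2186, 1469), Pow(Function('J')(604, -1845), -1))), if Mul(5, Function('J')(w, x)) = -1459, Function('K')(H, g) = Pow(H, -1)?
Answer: Rational(-1122138498951, 200037537280) ≈ -5.6096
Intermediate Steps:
Function('J')(w, x) = Rational(-1459, 5) (Function('J')(w, x) = Mul(Rational(1, 5), -1459) = Rational(-1459, 5))
Add(Mul(-4925711, Pow(878080, -1)), Mul(Function('K')(2186, 1469), Pow(Function('J')(604, -1845), -1))) = Add(Mul(-4925711, Pow(878080, -1)), Mul(Pow(2186, -1), Pow(Rational(-1459, 5), -1))) = Add(Mul(-4925711, Rational(1, 878080)), Mul(Rational(1, 2186), Rational(-5, 1459))) = Add(Rational(-703673, 125440), Rational(-5, 3189374)) = Rational(-1122138498951, 200037537280)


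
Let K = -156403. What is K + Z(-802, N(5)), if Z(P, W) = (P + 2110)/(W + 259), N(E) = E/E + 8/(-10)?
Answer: -16890979/108 ≈ -1.5640e+5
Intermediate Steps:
N(E) = ⅕ (N(E) = 1 + 8*(-⅒) = 1 - ⅘ = ⅕)
Z(P, W) = (2110 + P)/(259 + W)
K + Z(-802, N(5)) = -156403 + (2110 - 802)/(259 + ⅕) = -156403 + 1308/(1296/5) = -156403 + (5/1296)*1308 = -156403 + 545/108 = -16890979/108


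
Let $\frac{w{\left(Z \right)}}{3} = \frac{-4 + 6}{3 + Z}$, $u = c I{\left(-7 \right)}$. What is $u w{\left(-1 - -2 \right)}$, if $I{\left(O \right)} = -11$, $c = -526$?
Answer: $8679$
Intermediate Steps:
$u = 5786$ ($u = \left(-526\right) \left(-11\right) = 5786$)
$w{\left(Z \right)} = \frac{6}{3 + Z}$ ($w{\left(Z \right)} = 3 \frac{-4 + 6}{3 + Z} = 3 \frac{2}{3 + Z} = \frac{6}{3 + Z}$)
$u w{\left(-1 - -2 \right)} = 5786 \frac{6}{3 - -1} = 5786 \frac{6}{3 + \left(-1 + 2\right)} = 5786 \frac{6}{3 + 1} = 5786 \cdot \frac{6}{4} = 5786 \cdot 6 \cdot \frac{1}{4} = 5786 \cdot \frac{3}{2} = 8679$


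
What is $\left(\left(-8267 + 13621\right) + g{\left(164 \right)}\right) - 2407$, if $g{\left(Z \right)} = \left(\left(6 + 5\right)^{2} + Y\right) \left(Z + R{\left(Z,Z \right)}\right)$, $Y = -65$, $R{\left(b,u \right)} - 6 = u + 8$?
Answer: $22099$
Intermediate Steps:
$R{\left(b,u \right)} = 14 + u$ ($R{\left(b,u \right)} = 6 + \left(u + 8\right) = 6 + \left(8 + u\right) = 14 + u$)
$g{\left(Z \right)} = 784 + 112 Z$ ($g{\left(Z \right)} = \left(\left(6 + 5\right)^{2} - 65\right) \left(Z + \left(14 + Z\right)\right) = \left(11^{2} - 65\right) \left(14 + 2 Z\right) = \left(121 - 65\right) \left(14 + 2 Z\right) = 56 \left(14 + 2 Z\right) = 784 + 112 Z$)
$\left(\left(-8267 + 13621\right) + g{\left(164 \right)}\right) - 2407 = \left(\left(-8267 + 13621\right) + \left(784 + 112 \cdot 164\right)\right) - 2407 = \left(5354 + \left(784 + 18368\right)\right) - 2407 = \left(5354 + 19152\right) - 2407 = 24506 - 2407 = 22099$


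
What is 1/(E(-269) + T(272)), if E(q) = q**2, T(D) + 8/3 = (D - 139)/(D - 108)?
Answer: 492/35600699 ≈ 1.3820e-5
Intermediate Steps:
T(D) = -8/3 + (-139 + D)/(-108 + D) (T(D) = -8/3 + (D - 139)/(D - 108) = -8/3 + (-139 + D)/(-108 + D))
1/(E(-269) + T(272)) = 1/((-269)**2 + (447 - 5*272)/(3*(-108 + 272))) = 1/(72361 + (1/3)*(447 - 1360)/164) = 1/(72361 + (1/3)*(1/164)*(-913)) = 1/(72361 - 913/492) = 1/(35600699/492) = 492/35600699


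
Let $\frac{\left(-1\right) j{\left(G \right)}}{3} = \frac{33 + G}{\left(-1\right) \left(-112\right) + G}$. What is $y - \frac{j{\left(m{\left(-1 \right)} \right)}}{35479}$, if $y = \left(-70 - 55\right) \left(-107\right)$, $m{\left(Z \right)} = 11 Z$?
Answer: $\frac{47927694191}{3583379} \approx 13375.0$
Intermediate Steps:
$j{\left(G \right)} = - \frac{3 \left(33 + G\right)}{112 + G}$ ($j{\left(G \right)} = - 3 \frac{33 + G}{\left(-1\right) \left(-112\right) + G} = - 3 \frac{33 + G}{112 + G} = - \frac{3 \left(33 + G\right)}{112 + G}$)
$y = 13375$ ($y = \left(-125\right) \left(-107\right) = 13375$)
$y - \frac{j{\left(m{\left(-1 \right)} \right)}}{35479} = 13375 - \frac{3 \frac{1}{112 + 11 \left(-1\right)} \left(-33 - 11 \left(-1\right)\right)}{35479} = 13375 - \frac{3 \left(-33 - -11\right)}{112 - 11} \cdot \frac{1}{35479} = 13375 - \frac{3 \left(-33 + 11\right)}{101} \cdot \frac{1}{35479} = 13375 - 3 \cdot \frac{1}{101} \left(-22\right) \frac{1}{35479} = 13375 - \left(- \frac{66}{101}\right) \frac{1}{35479} = 13375 - - \frac{66}{3583379} = 13375 + \frac{66}{3583379} = \frac{47927694191}{3583379}$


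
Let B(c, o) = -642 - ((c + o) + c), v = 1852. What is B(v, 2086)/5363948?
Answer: -1608/1340987 ≈ -0.0011991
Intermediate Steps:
B(c, o) = -642 - o - 2*c (B(c, o) = -642 - (o + 2*c) = -642 + (-o - 2*c) = -642 - o - 2*c)
B(v, 2086)/5363948 = (-642 - 1*2086 - 2*1852)/5363948 = (-642 - 2086 - 3704)*(1/5363948) = -6432*1/5363948 = -1608/1340987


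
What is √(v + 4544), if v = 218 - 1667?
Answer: √3095 ≈ 55.633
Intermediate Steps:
v = -1449
√(v + 4544) = √(-1449 + 4544) = √3095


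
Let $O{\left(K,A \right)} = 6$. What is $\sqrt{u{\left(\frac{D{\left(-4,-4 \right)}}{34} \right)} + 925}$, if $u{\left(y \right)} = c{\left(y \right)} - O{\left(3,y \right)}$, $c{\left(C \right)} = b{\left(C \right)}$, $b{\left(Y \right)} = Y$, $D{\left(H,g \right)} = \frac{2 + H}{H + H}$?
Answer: $\frac{\sqrt{4249490}}{68} \approx 30.315$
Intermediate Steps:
$D{\left(H,g \right)} = \frac{2 + H}{2 H}$
$c{\left(C \right)} = C$
$u{\left(y \right)} = -6 + y$ ($u{\left(y \right)} = y - 6 = -6 + y$)
$\sqrt{u{\left(\frac{D{\left(-4,-4 \right)}}{34} \right)} + 925} = \sqrt{\left(-6 + \frac{\frac{1}{2} \frac{1}{-4} \left(2 - 4\right)}{34}\right) + 925} = \sqrt{\left(-6 + \frac{1}{2} \left(- \frac{1}{4}\right) \left(-2\right) \frac{1}{34}\right) + 925} = \sqrt{\left(-6 + \frac{1}{4} \cdot \frac{1}{34}\right) + 925} = \sqrt{\left(-6 + \frac{1}{136}\right) + 925} = \sqrt{- \frac{815}{136} + 925} = \sqrt{\frac{124985}{136}} = \frac{\sqrt{4249490}}{68}$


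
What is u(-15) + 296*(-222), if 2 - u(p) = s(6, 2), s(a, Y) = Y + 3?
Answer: -65715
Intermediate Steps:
s(a, Y) = 3 + Y
u(p) = -3 (u(p) = 2 - (3 + 2) = 2 - 1*5 = 2 - 5 = -3)
u(-15) + 296*(-222) = -3 + 296*(-222) = -3 - 65712 = -65715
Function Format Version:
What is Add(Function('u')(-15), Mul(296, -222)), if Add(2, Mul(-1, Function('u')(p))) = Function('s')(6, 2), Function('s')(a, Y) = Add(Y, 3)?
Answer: -65715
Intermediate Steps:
Function('s')(a, Y) = Add(3, Y)
Function('u')(p) = -3 (Function('u')(p) = Add(2, Mul(-1, Add(3, 2))) = Add(2, Mul(-1, 5)) = Add(2, -5) = -3)
Add(Function('u')(-15), Mul(296, -222)) = Add(-3, Mul(296, -222)) = Add(-3, -65712) = -65715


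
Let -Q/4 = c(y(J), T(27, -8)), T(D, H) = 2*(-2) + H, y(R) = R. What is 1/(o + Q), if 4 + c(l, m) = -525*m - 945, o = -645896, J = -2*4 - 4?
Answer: -1/667300 ≈ -1.4986e-6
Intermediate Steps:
J = -12 (J = -8 - 4 = -12)
T(D, H) = -4 + H
c(l, m) = -949 - 525*m (c(l, m) = -4 + (-525*m - 945) = -4 + (-945 - 525*m) = -949 - 525*m)
Q = -21404 (Q = -4*(-949 - 525*(-4 - 8)) = -4*(-949 - 525*(-12)) = -4*(-949 + 6300) = -4*5351 = -21404)
1/(o + Q) = 1/(-645896 - 21404) = 1/(-667300) = -1/667300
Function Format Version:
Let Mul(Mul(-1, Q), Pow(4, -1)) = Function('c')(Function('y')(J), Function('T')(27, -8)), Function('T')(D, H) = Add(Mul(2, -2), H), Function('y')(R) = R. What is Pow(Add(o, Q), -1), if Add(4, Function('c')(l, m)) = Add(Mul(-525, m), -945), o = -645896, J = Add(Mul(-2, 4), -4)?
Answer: Rational(-1, 667300) ≈ -1.4986e-6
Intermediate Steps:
J = -12 (J = Add(-8, -4) = -12)
Function('T')(D, H) = Add(-4, H)
Function('c')(l, m) = Add(-949, Mul(-525, m)) (Function('c')(l, m) = Add(-4, Add(Mul(-525, m), -945)) = Add(-4, Add(-945, Mul(-525, m))) = Add(-949, Mul(-525, m)))
Q = -21404 (Q = Mul(-4, Add(-949, Mul(-525, Add(-4, -8)))) = Mul(-4, Add(-949, Mul(-525, -12))) = Mul(-4, Add(-949, 6300)) = Mul(-4, 5351) = -21404)
Pow(Add(o, Q), -1) = Pow(Add(-645896, -21404), -1) = Pow(-667300, -1) = Rational(-1, 667300)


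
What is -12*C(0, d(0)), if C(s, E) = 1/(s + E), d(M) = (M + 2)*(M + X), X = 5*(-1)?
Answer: 6/5 ≈ 1.2000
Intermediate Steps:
X = -5
d(M) = (-5 + M)*(2 + M) (d(M) = (M + 2)*(M - 5) = (2 + M)*(-5 + M) = (-5 + M)*(2 + M))
C(s, E) = 1/(E + s)
-12*C(0, d(0)) = -12/((-10 + 0**2 - 3*0) + 0) = -12/((-10 + 0 + 0) + 0) = -12/(-10 + 0) = -12/(-10) = -12*(-1/10) = 6/5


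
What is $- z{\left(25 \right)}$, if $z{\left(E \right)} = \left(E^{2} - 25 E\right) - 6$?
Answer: $6$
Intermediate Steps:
$z{\left(E \right)} = -6 + E^{2} - 25 E$
$- z{\left(25 \right)} = - (-6 + 25^{2} - 625) = - (-6 + 625 - 625) = \left(-1\right) \left(-6\right) = 6$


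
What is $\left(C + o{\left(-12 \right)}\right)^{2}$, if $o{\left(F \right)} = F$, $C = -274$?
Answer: $81796$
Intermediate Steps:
$\left(C + o{\left(-12 \right)}\right)^{2} = \left(-274 - 12\right)^{2} = \left(-286\right)^{2} = 81796$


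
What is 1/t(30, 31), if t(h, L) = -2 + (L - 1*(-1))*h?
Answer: 1/958 ≈ 0.0010438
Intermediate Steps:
t(h, L) = -2 + h*(1 + L) (t(h, L) = -2 + (L + 1)*h = -2 + (1 + L)*h = -2 + h*(1 + L))
1/t(30, 31) = 1/(-2 + 30 + 31*30) = 1/(-2 + 30 + 930) = 1/958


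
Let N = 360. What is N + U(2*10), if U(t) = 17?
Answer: 377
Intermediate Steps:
N + U(2*10) = 360 + 17 = 377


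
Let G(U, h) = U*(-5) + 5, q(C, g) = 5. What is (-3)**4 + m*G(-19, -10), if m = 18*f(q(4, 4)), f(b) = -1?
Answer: -1719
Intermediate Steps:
G(U, h) = 5 - 5*U (G(U, h) = -5*U + 5 = 5 - 5*U)
m = -18 (m = 18*(-1) = -18)
(-3)**4 + m*G(-19, -10) = (-3)**4 - 18*(5 - 5*(-19)) = 81 - 18*(5 + 95) = 81 - 18*100 = 81 - 1800 = -1719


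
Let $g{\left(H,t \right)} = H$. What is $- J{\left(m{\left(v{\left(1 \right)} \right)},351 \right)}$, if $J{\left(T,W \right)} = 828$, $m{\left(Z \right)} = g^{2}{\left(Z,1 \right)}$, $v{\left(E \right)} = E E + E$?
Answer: $-828$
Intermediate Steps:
$v{\left(E \right)} = E + E^{2}$ ($v{\left(E \right)} = E^{2} + E = E + E^{2}$)
$m{\left(Z \right)} = Z^{2}$
$- J{\left(m{\left(v{\left(1 \right)} \right)},351 \right)} = \left(-1\right) 828 = -828$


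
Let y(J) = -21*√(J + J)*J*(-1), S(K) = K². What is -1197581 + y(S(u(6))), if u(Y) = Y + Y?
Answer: -1197581 + 36288*√2 ≈ -1.1463e+6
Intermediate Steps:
u(Y) = 2*Y
y(J) = 21*√2*J^(3/2) (y(J) = -21*√(2*J)*J*(-1) = -21*(√2*√J)*J*(-1) = -21*√2*J^(3/2)*(-1) = -(-21)*√2*J^(3/2) = 21*√2*J^(3/2))
-1197581 + y(S(u(6))) = -1197581 + 21*√2*((2*6)²)^(3/2) = -1197581 + 21*√2*(12²)^(3/2) = -1197581 + 21*√2*144^(3/2) = -1197581 + 21*√2*1728 = -1197581 + 36288*√2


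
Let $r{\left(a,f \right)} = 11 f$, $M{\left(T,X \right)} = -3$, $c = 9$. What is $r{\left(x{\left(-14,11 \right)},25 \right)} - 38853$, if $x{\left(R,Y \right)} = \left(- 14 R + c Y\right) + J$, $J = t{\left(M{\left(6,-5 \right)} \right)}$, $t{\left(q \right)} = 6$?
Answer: $-38578$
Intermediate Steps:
$J = 6$
$x{\left(R,Y \right)} = 6 - 14 R + 9 Y$ ($x{\left(R,Y \right)} = \left(- 14 R + 9 Y\right) + 6 = 6 - 14 R + 9 Y$)
$r{\left(x{\left(-14,11 \right)},25 \right)} - 38853 = 11 \cdot 25 - 38853 = 275 - 38853 = -38578$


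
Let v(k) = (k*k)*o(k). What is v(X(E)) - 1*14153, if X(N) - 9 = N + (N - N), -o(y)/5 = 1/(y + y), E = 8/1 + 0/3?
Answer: -28391/2 ≈ -14196.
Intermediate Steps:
E = 8 (E = 8*1 + 0*(⅓) = 8 + 0 = 8)
o(y) = -5/(2*y) (o(y) = -5/(y + y) = -5*1/(2*y) = -5/(2*y))
X(N) = 9 + N (X(N) = 9 + (N + (N - N)) = 9 + (N + 0) = 9 + N)
v(k) = -5*k/2 (v(k) = (k*k)*(-5/(2*k)) = k²*(-5/(2*k)) = -5*k/2)
v(X(E)) - 1*14153 = -5*(9 + 8)/2 - 1*14153 = -5/2*17 - 14153 = -85/2 - 14153 = -28391/2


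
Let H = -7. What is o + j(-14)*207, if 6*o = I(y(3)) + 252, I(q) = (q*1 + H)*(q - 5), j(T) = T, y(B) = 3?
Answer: -8564/3 ≈ -2854.7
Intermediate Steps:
I(q) = (-7 + q)*(-5 + q) (I(q) = (q*1 - 7)*(q - 5) = (q - 7)*(-5 + q) = (-7 + q)*(-5 + q))
o = 130/3 (o = ((35 + 3² - 12*3) + 252)/6 = ((35 + 9 - 36) + 252)/6 = (8 + 252)/6 = (⅙)*260 = 130/3 ≈ 43.333)
o + j(-14)*207 = 130/3 - 14*207 = 130/3 - 2898 = -8564/3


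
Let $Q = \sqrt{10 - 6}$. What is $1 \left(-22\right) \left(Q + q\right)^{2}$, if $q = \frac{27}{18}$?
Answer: $- \frac{539}{2} \approx -269.5$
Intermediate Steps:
$q = \frac{3}{2}$ ($q = 27 \cdot \frac{1}{18} = \frac{3}{2} \approx 1.5$)
$Q = 2$ ($Q = \sqrt{4} = 2$)
$1 \left(-22\right) \left(Q + q\right)^{2} = 1 \left(-22\right) \left(2 + \frac{3}{2}\right)^{2} = - 22 \left(\frac{7}{2}\right)^{2} = \left(-22\right) \frac{49}{4} = - \frac{539}{2}$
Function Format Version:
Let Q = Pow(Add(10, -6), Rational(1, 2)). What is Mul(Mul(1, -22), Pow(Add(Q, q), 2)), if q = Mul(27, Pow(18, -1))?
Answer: Rational(-539, 2) ≈ -269.50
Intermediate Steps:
q = Rational(3, 2) (q = Mul(27, Rational(1, 18)) = Rational(3, 2) ≈ 1.5000)
Q = 2 (Q = Pow(4, Rational(1, 2)) = 2)
Mul(Mul(1, -22), Pow(Add(Q, q), 2)) = Mul(Mul(1, -22), Pow(Add(2, Rational(3, 2)), 2)) = Mul(-22, Pow(Rational(7, 2), 2)) = Mul(-22, Rational(49, 4)) = Rational(-539, 2)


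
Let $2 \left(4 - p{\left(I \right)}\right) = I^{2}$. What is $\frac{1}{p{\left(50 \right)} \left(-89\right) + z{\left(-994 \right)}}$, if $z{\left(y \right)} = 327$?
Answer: $\frac{1}{111221} \approx 8.9911 \cdot 10^{-6}$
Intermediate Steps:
$p{\left(I \right)} = 4 - \frac{I^{2}}{2}$
$\frac{1}{p{\left(50 \right)} \left(-89\right) + z{\left(-994 \right)}} = \frac{1}{\left(4 - \frac{50^{2}}{2}\right) \left(-89\right) + 327} = \frac{1}{\left(4 - 1250\right) \left(-89\right) + 327} = \frac{1}{\left(-1246\right) \left(-89\right) + 327} = \frac{1}{110894 + 327} = \frac{1}{111221}$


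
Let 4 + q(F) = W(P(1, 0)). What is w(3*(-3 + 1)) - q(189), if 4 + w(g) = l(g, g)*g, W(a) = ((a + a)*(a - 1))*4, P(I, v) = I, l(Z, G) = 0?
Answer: 0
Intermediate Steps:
W(a) = 8*a*(-1 + a) (W(a) = ((2*a)*(-1 + a))*4 = (2*a*(-1 + a))*4 = 8*a*(-1 + a))
q(F) = -4 (q(F) = -4 + 8*1*(-1 + 1) = -4 + 8*1*0 = -4 + 0 = -4)
w(g) = -4 (w(g) = -4 + 0*g = -4 + 0 = -4)
w(3*(-3 + 1)) - q(189) = -4 - 1*(-4) = -4 + 4 = 0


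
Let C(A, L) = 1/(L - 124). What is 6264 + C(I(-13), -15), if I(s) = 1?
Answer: 870695/139 ≈ 6264.0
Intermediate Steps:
C(A, L) = 1/(-124 + L)
6264 + C(I(-13), -15) = 6264 + 1/(-124 - 15) = 6264 + 1/(-139) = 6264 - 1/139 = 870695/139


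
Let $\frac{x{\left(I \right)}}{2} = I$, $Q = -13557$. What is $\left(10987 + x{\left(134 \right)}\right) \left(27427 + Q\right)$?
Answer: $156106850$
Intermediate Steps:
$x{\left(I \right)} = 2 I$
$\left(10987 + x{\left(134 \right)}\right) \left(27427 + Q\right) = \left(10987 + 2 \cdot 134\right) \left(27427 - 13557\right) = \left(10987 + 268\right) 13870 = 11255 \cdot 13870 = 156106850$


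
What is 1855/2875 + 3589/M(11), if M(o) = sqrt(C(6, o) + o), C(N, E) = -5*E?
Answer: 371/575 - 3589*I*sqrt(11)/22 ≈ 0.64522 - 541.06*I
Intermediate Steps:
M(o) = 2*sqrt(-o) (M(o) = sqrt(-5*o + o) = sqrt(-4*o) = 2*sqrt(-o))
1855/2875 + 3589/M(11) = 1855/2875 + 3589/((2*sqrt(-1*11))) = 1855*(1/2875) + 3589/((2*sqrt(-11))) = 371/575 + 3589/((2*(I*sqrt(11)))) = 371/575 + 3589/((2*I*sqrt(11))) = 371/575 + 3589*(-I*sqrt(11)/22) = 371/575 - 3589*I*sqrt(11)/22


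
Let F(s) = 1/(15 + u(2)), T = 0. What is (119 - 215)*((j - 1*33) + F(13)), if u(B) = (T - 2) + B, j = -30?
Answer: 30208/5 ≈ 6041.6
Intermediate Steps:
u(B) = -2 + B (u(B) = (0 - 2) + B = -2 + B)
F(s) = 1/15 (F(s) = 1/(15 + (-2 + 2)) = 1/(15 + 0) = 1/15)
(119 - 215)*((j - 1*33) + F(13)) = (119 - 215)*((-30 - 1*33) + 1/15) = -96*((-30 - 33) + 1/15) = -96*(-63 + 1/15) = -96*(-944/15) = 30208/5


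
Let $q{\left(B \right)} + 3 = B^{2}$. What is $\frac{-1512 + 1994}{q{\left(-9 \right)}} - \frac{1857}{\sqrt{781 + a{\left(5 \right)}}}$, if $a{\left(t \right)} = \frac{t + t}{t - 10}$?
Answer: $\frac{241}{39} - \frac{1857 \sqrt{779}}{779} \approx -60.354$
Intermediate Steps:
$a{\left(t \right)} = \frac{2 t}{-10 + t}$
$q{\left(B \right)} = -3 + B^{2}$
$\frac{-1512 + 1994}{q{\left(-9 \right)}} - \frac{1857}{\sqrt{781 + a{\left(5 \right)}}} = \frac{-1512 + 1994}{-3 + \left(-9\right)^{2}} - \frac{1857}{\sqrt{781 + 2 \cdot 5 \frac{1}{-10 + 5}}} = \frac{482}{-3 + 81} - \frac{1857}{\sqrt{781 + 2 \cdot 5 \frac{1}{-5}}} = \frac{482}{78} - \frac{1857}{\sqrt{781 + 2 \cdot 5 \left(- \frac{1}{5}\right)}} = 482 \cdot \frac{1}{78} - \frac{1857}{\sqrt{781 - 2}} = \frac{241}{39} - \frac{1857}{\sqrt{779}} = \frac{241}{39} - 1857 \frac{\sqrt{779}}{779} = \frac{241}{39} - \frac{1857 \sqrt{779}}{779}$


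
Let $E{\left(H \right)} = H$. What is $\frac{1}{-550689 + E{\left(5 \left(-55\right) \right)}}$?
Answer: $- \frac{1}{550964} \approx -1.815 \cdot 10^{-6}$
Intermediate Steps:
$\frac{1}{-550689 + E{\left(5 \left(-55\right) \right)}} = \frac{1}{-550689 + 5 \left(-55\right)} = \frac{1}{-550689 - 275} = \frac{1}{-550964} = - \frac{1}{550964}$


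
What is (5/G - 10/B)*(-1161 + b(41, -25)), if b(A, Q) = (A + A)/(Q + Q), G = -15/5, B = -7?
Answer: 29066/105 ≈ 276.82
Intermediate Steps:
G = -3 (G = -15*⅕ = -3)
b(A, Q) = A/Q (b(A, Q) = (2*A)/((2*Q)) = (2*A)*(1/(2*Q)) = A/Q)
(5/G - 10/B)*(-1161 + b(41, -25)) = (5/(-3) - 10/(-7))*(-1161 + 41/(-25)) = (5*(-⅓) - 10*(-⅐))*(-1161 + 41*(-1/25)) = (-5/3 + 10/7)*(-1161 - 41/25) = -5/21*(-29066/25) = 29066/105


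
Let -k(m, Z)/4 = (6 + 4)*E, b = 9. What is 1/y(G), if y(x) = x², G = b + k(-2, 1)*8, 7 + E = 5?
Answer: 1/421201 ≈ 2.3742e-6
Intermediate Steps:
E = -2 (E = -7 + 5 = -2)
k(m, Z) = 80 (k(m, Z) = -4*(6 + 4)*(-2) = -40*(-2) = -4*(-20) = 80)
G = 649 (G = 9 + 80*8 = 9 + 640 = 649)
1/y(G) = 1/(649²) = 1/421201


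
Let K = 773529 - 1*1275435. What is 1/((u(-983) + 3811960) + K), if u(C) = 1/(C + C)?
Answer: 1966/6507566163 ≈ 3.0211e-7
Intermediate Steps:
u(C) = 1/(2*C)
K = -501906 (K = 773529 - 1275435 = -501906)
1/((u(-983) + 3811960) + K) = 1/(((1/2)/(-983) + 3811960) - 501906) = 1/(((1/2)*(-1/983) + 3811960) - 501906) = 1/((-1/1966 + 3811960) - 501906) = 1/(7494313359/1966 - 501906) = 1/(6507566163/1966) = 1966/6507566163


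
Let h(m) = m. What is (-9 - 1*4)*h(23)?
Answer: -299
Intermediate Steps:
(-9 - 1*4)*h(23) = (-9 - 1*4)*23 = (-9 - 4)*23 = -13*23 = -299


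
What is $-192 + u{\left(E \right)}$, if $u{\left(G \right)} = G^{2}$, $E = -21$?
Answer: $249$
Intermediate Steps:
$-192 + u{\left(E \right)} = -192 + \left(-21\right)^{2} = -192 + 441 = 249$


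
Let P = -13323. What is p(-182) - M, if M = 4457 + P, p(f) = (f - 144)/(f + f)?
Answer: 1613775/182 ≈ 8866.9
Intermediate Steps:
p(f) = (-144 + f)/(2*f) (p(f) = (-144 + f)/((2*f)) = (-144 + f)*(1/(2*f)) = (-144 + f)/(2*f))
M = -8866 (M = 4457 - 13323 = -8866)
p(-182) - M = (½)*(-144 - 182)/(-182) - 1*(-8866) = (½)*(-1/182)*(-326) + 8866 = 163/182 + 8866 = 1613775/182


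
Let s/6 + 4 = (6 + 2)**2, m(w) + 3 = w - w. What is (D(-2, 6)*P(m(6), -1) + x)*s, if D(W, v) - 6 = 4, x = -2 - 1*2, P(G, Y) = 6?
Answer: 20160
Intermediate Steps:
m(w) = -3 (m(w) = -3 + (w - w) = -3 + 0 = -3)
x = -4 (x = -2 - 2 = -4)
D(W, v) = 10 (D(W, v) = 6 + 4 = 10)
s = 360 (s = -24 + 6*(6 + 2)**2 = -24 + 6*8**2 = -24 + 6*64 = -24 + 384 = 360)
(D(-2, 6)*P(m(6), -1) + x)*s = (10*6 - 4)*360 = (60 - 4)*360 = 56*360 = 20160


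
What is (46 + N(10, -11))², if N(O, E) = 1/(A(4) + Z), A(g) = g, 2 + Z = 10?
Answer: 305809/144 ≈ 2123.7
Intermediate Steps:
Z = 8 (Z = -2 + 10 = 8)
N(O, E) = 1/12 (N(O, E) = 1/(4 + 8) = 1/12)
(46 + N(10, -11))² = (46 + 1/12)² = (553/12)² = 305809/144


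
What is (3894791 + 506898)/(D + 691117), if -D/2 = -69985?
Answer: 4401689/831087 ≈ 5.2963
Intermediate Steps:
D = 139970 (D = -2*(-69985) = 139970)
(3894791 + 506898)/(D + 691117) = (3894791 + 506898)/(139970 + 691117) = 4401689/831087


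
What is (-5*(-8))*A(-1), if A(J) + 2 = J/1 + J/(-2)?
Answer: -100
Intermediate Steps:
A(J) = -2 + J/2 (A(J) = -2 + (J/1 + J/(-2)) = -2 + (J*1 + J*(-1/2)) = -2 + (J - J/2) = -2 + J/2)
(-5*(-8))*A(-1) = (-5*(-8))*(-2 + (1/2)*(-1)) = 40*(-2 - 1/2) = 40*(-5/2) = -100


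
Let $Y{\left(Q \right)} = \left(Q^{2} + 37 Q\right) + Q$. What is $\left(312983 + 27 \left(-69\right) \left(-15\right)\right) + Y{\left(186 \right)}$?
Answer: $382592$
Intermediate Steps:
$Y{\left(Q \right)} = Q^{2} + 38 Q$
$\left(312983 + 27 \left(-69\right) \left(-15\right)\right) + Y{\left(186 \right)} = \left(312983 + 27 \left(-69\right) \left(-15\right)\right) + 186 \left(38 + 186\right) = \left(312983 - -27945\right) + 186 \cdot 224 = \left(312983 + 27945\right) + 41664 = 340928 + 41664 = 382592$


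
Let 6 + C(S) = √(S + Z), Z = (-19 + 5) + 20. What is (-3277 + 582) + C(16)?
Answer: -2701 + √22 ≈ -2696.3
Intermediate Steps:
Z = 6 (Z = -14 + 20 = 6)
C(S) = -6 + √(6 + S) (C(S) = -6 + √(S + 6) = -6 + √(6 + S))
(-3277 + 582) + C(16) = (-3277 + 582) + (-6 + √(6 + 16)) = -2695 + (-6 + √22) = -2701 + √22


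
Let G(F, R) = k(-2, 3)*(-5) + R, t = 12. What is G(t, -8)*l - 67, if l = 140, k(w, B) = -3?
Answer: 913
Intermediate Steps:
G(F, R) = 15 + R (G(F, R) = -3*(-5) + R = 15 + R)
G(t, -8)*l - 67 = (15 - 8)*140 - 67 = 7*140 - 67 = 980 - 67 = 913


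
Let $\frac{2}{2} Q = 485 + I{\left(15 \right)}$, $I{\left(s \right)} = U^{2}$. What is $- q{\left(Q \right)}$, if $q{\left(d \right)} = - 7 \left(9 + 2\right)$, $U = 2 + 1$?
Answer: $77$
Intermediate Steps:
$U = 3$
$I{\left(s \right)} = 9$ ($I{\left(s \right)} = 3^{2} = 9$)
$Q = 494$ ($Q = 485 + 9 = 494$)
$q{\left(d \right)} = -77$ ($q{\left(d \right)} = \left(-7\right) 11 = -77$)
$- q{\left(Q \right)} = \left(-1\right) \left(-77\right) = 77$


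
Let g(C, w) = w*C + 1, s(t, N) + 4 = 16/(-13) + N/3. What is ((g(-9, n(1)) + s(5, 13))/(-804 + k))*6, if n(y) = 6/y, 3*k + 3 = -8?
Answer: 12612/31499 ≈ 0.40039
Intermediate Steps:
k = -11/3 (k = -1 + (⅓)*(-8) = -1 - 8/3 = -11/3 ≈ -3.6667)
s(t, N) = -68/13 + N/3 (s(t, N) = -4 + (16/(-13) + N/3) = -4 + (16*(-1/13) + N*(⅓)) = -4 + (-16/13 + N/3) = -68/13 + N/3)
g(C, w) = 1 + C*w (g(C, w) = C*w + 1 = 1 + C*w)
((g(-9, n(1)) + s(5, 13))/(-804 + k))*6 = (((1 - 54/1) + (-68/13 + (⅓)*13))/(-804 - 11/3))*6 = (((1 - 54) + (-68/13 + 13/3))/(-2423/3))*6 = (((1 - 9*6) - 35/39)*(-3/2423))*6 = (((1 - 54) - 35/39)*(-3/2423))*6 = ((-53 - 35/39)*(-3/2423))*6 = -2102/39*(-3/2423)*6 = (2102/31499)*6 = 12612/31499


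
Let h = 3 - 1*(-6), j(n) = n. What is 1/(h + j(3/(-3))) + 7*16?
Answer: 897/8 ≈ 112.13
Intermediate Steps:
h = 9 (h = 3 + 6 = 9)
1/(h + j(3/(-3))) + 7*16 = 1/(9 + 3/(-3)) + 7*16 = 1/(9 + 3*(-⅓)) + 112 = 1/(9 - 1) + 112 = 1/8 + 112 = ⅛ + 112 = 897/8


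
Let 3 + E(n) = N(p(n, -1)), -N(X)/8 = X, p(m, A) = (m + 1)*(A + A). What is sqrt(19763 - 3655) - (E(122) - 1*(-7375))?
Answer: -9340 + 2*sqrt(4027) ≈ -9213.1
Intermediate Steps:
p(m, A) = 2*A*(1 + m) (p(m, A) = (1 + m)*(2*A) = 2*A*(1 + m))
N(X) = -8*X
E(n) = 13 + 16*n (E(n) = -3 - 16*(-1)*(1 + n) = -3 - 8*(-2 - 2*n) = -3 + (16 + 16*n) = 13 + 16*n)
sqrt(19763 - 3655) - (E(122) - 1*(-7375)) = sqrt(19763 - 3655) - ((13 + 16*122) - 1*(-7375)) = sqrt(16108) - ((13 + 1952) + 7375) = 2*sqrt(4027) - (1965 + 7375) = 2*sqrt(4027) - 1*9340 = 2*sqrt(4027) - 9340 = -9340 + 2*sqrt(4027)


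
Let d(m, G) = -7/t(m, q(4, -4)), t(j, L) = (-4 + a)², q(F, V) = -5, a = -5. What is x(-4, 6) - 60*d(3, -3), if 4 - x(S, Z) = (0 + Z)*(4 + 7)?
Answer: -1534/27 ≈ -56.815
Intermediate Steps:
t(j, L) = 81 (t(j, L) = (-4 - 5)² = (-9)² = 81)
x(S, Z) = 4 - 11*Z (x(S, Z) = 4 - (0 + Z)*(4 + 7) = 4 - Z*11 = 4 - 11*Z)
d(m, G) = -7/81
x(-4, 6) - 60*d(3, -3) = (4 - 11*6) - 60*(-7/81) = (4 - 66) + 140/27 = -62 + 140/27 = -1534/27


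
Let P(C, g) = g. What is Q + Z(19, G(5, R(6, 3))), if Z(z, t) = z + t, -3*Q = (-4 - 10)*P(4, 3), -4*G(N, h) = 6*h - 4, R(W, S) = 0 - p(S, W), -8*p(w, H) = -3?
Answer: 553/16 ≈ 34.563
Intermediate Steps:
p(w, H) = 3/8 (p(w, H) = -1/8*(-3) = 3/8)
R(W, S) = -3/8 (R(W, S) = 0 - 1*3/8 = 0 - 3/8 = -3/8)
G(N, h) = 1 - 3*h/2 (G(N, h) = -(6*h - 4)/4 = -(-4 + 6*h)/4 = 1 - 3*h/2)
Q = 14 (Q = -(-4 - 10)*3/3 = -(-14)*3/3 = -1/3*(-42) = 14)
Z(z, t) = t + z
Q + Z(19, G(5, R(6, 3))) = 14 + ((1 - 3/2*(-3/8)) + 19) = 14 + ((1 + 9/16) + 19) = 14 + (25/16 + 19) = 14 + 329/16 = 553/16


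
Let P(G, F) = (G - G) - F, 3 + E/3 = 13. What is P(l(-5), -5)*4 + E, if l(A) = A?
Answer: 50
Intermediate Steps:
E = 30 (E = -9 + 3*13 = -9 + 39 = 30)
P(G, F) = -F (P(G, F) = 0 - F = -F)
P(l(-5), -5)*4 + E = -1*(-5)*4 + 30 = 5*4 + 30 = 20 + 30 = 50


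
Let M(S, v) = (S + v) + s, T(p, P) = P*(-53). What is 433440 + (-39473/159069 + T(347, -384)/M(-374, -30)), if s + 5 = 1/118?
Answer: 1109020283574841/2558943003 ≈ 4.3339e+5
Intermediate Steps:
T(p, P) = -53*P
s = -589/118 (s = -5 + 1/118 = -589/118 ≈ -4.9915)
M(S, v) = -589/118 + S + v (M(S, v) = (S + v) - 589/118 = -589/118 + S + v)
433440 + (-39473/159069 + T(347, -384)/M(-374, -30)) = 433440 + (-39473/159069 + (-53*(-384))/(-589/118 - 374 - 30)) = 433440 + (-39473*1/159069 + 20352/(-48261/118)) = 433440 + (-39473/159069 + 20352*(-118/48261)) = 433440 + (-39473/159069 - 800512/16087) = 433440 - 127971645479/2558943003 = 1109020283574841/2558943003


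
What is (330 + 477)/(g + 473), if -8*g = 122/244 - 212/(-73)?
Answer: 314192/183989 ≈ 1.7077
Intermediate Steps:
g = -497/1168 (g = -(122/244 - 212/(-73))/8 = -(122*(1/244) - 212*(-1/73))/8 = -(½ + 212/73)/8 = -⅛*497/146 = -497/1168 ≈ -0.42551)
(330 + 477)/(g + 473) = (330 + 477)/(-497/1168 + 473) = 807/(551967/1168) = 807*(1168/551967) = 314192/183989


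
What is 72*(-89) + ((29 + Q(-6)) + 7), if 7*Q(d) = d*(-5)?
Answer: -44574/7 ≈ -6367.7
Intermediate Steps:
Q(d) = -5*d/7 (Q(d) = (d*(-5))/7 = (-5*d)/7 = -5*d/7)
72*(-89) + ((29 + Q(-6)) + 7) = 72*(-89) + ((29 - 5/7*(-6)) + 7) = -6408 + ((29 + 30/7) + 7) = -6408 + (233/7 + 7) = -6408 + 282/7 = -44574/7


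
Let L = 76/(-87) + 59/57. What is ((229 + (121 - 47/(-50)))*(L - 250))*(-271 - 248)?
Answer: 1253663997273/27550 ≈ 4.5505e+7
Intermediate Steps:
L = 89/551 (L = 76*(-1/87) + 59*(1/57) = -76/87 + 59/57 = 89/551 ≈ 0.16152)
((229 + (121 - 47/(-50)))*(L - 250))*(-271 - 248) = ((229 + (121 - 47/(-50)))*(89/551 - 250))*(-271 - 248) = ((229 + (121 - 47*(-1)/50))*(-137661/551))*(-519) = ((229 + (121 - 1*(-47/50)))*(-137661/551))*(-519) = ((229 + (121 + 47/50))*(-137661/551))*(-519) = ((229 + 6097/50)*(-137661/551))*(-519) = ((17547/50)*(-137661/551))*(-519) = -2415537567/27550*(-519) = 1253663997273/27550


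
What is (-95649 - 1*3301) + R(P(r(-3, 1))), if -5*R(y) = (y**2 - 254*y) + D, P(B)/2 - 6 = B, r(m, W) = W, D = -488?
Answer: -490902/5 ≈ -98180.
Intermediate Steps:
P(B) = 12 + 2*B
R(y) = 488/5 - y**2/5 + 254*y/5 (R(y) = -((y**2 - 254*y) - 488)/5 = -(-488 + y**2 - 254*y)/5 = 488/5 - y**2/5 + 254*y/5)
(-95649 - 1*3301) + R(P(r(-3, 1))) = (-95649 - 1*3301) + (488/5 - (12 + 2*1)**2/5 + 254*(12 + 2*1)/5) = (-95649 - 3301) + (488/5 - (12 + 2)**2/5 + 254*(12 + 2)/5) = -98950 + (488/5 - 1/5*14**2 + (254/5)*14) = -98950 + (488/5 - 1/5*196 + 3556/5) = -98950 + (488/5 - 196/5 + 3556/5) = -98950 + 3848/5 = -490902/5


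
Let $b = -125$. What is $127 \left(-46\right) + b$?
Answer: $-5967$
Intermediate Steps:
$127 \left(-46\right) + b = 127 \left(-46\right) - 125 = -5842 - 125 = -5967$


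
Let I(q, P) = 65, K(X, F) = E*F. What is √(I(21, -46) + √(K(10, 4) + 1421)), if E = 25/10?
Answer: √(65 + 3*√159) ≈ 10.140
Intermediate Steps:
E = 5/2 (E = 25*(⅒) = 5/2 ≈ 2.5000)
K(X, F) = 5*F/2
√(I(21, -46) + √(K(10, 4) + 1421)) = √(65 + √((5/2)*4 + 1421)) = √(65 + √(10 + 1421)) = √(65 + √1431) = √(65 + 3*√159)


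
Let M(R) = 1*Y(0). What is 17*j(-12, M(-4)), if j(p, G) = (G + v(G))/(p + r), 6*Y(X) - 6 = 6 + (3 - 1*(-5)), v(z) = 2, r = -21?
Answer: -272/99 ≈ -2.7475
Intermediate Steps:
Y(X) = 10/3 (Y(X) = 1 + (6 + (3 - 1*(-5)))/6 = 1 + (6 + (3 + 5))/6 = 1 + (6 + 8)/6 = 1 + (⅙)*14 = 1 + 7/3 = 10/3)
M(R) = 10/3 (M(R) = 1*(10/3) = 10/3)
j(p, G) = (2 + G)/(-21 + p) (j(p, G) = (G + 2)/(p - 21) = (2 + G)/(-21 + p))
17*j(-12, M(-4)) = 17*((2 + 10/3)/(-21 - 12)) = 17*((16/3)/(-33)) = 17*(-1/33*16/3) = 17*(-16/99) = -272/99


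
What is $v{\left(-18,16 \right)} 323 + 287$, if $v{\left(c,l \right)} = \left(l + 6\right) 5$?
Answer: $35817$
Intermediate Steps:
$v{\left(c,l \right)} = 30 + 5 l$ ($v{\left(c,l \right)} = \left(6 + l\right) 5 = 30 + 5 l$)
$v{\left(-18,16 \right)} 323 + 287 = \left(30 + 5 \cdot 16\right) 323 + 287 = \left(30 + 80\right) 323 + 287 = 110 \cdot 323 + 287 = 35530 + 287 = 35817$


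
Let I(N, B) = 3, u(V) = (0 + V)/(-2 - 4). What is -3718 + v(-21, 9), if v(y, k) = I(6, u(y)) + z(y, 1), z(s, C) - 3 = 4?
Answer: -3708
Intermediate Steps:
u(V) = -V/6 (u(V) = V/(-6) = V*(-1/6) = -V/6)
z(s, C) = 7 (z(s, C) = 3 + 4 = 7)
v(y, k) = 10 (v(y, k) = 3 + 7 = 10)
-3718 + v(-21, 9) = -3718 + 10 = -3708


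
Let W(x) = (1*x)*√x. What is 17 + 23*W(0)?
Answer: 17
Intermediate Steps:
W(x) = x^(3/2) (W(x) = x*√x = x^(3/2))
17 + 23*W(0) = 17 + 23*0^(3/2) = 17 + 23*0 = 17 + 0 = 17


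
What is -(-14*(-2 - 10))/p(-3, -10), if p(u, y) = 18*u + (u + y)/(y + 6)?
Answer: 96/29 ≈ 3.3103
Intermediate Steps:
p(u, y) = 18*u + (u + y)/(6 + y)
-(-14*(-2 - 10))/p(-3, -10) = -(-14*(-2 - 10))/((-10 + 109*(-3) + 18*(-3)*(-10))/(6 - 10)) = -(-14*(-12))/((-10 - 327 + 540)/(-4)) = -168/((-1/4*203)) = -168/(-203/4) = -168*(-4)/203 = -1*(-96/29) = 96/29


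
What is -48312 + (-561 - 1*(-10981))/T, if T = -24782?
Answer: -598639202/12391 ≈ -48312.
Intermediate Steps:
-48312 + (-561 - 1*(-10981))/T = -48312 + (-561 - 1*(-10981))/(-24782) = -48312 + (-561 + 10981)*(-1/24782) = -48312 + 10420*(-1/24782) = -48312 - 5210/12391 = -598639202/12391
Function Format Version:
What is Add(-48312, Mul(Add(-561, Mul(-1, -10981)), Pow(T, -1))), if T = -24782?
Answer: Rational(-598639202, 12391) ≈ -48312.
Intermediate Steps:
Add(-48312, Mul(Add(-561, Mul(-1, -10981)), Pow(T, -1))) = Add(-48312, Mul(Add(-561, Mul(-1, -10981)), Pow(-24782, -1))) = Add(-48312, Mul(Add(-561, 10981), Rational(-1, 24782))) = Add(-48312, Mul(10420, Rational(-1, 24782))) = Add(-48312, Rational(-5210, 12391)) = Rational(-598639202, 12391)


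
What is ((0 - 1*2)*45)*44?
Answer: -3960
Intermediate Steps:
((0 - 1*2)*45)*44 = ((0 - 2)*45)*44 = -2*45*44 = -90*44 = -3960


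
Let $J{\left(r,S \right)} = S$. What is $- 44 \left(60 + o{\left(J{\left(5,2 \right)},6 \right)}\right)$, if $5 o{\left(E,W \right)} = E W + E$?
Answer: $- \frac{13816}{5} \approx -2763.2$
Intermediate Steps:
$o{\left(E,W \right)} = \frac{E}{5} + \frac{E W}{5}$ ($o{\left(E,W \right)} = \frac{E W + E}{5} = \frac{E + E W}{5} = \frac{E}{5} + \frac{E W}{5}$)
$- 44 \left(60 + o{\left(J{\left(5,2 \right)},6 \right)}\right) = - 44 \left(60 + \frac{1}{5} \cdot 2 \left(1 + 6\right)\right) = - 44 \left(60 + \frac{1}{5} \cdot 2 \cdot 7\right) = - 44 \left(60 + \frac{14}{5}\right) = \left(-44\right) \frac{314}{5} = - \frac{13816}{5}$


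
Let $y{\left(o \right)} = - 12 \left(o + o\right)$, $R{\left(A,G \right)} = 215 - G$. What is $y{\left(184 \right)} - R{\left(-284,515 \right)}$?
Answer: $-4116$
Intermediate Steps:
$y{\left(o \right)} = - 24 o$ ($y{\left(o \right)} = - 12 \cdot 2 o = - 24 o$)
$y{\left(184 \right)} - R{\left(-284,515 \right)} = \left(-24\right) 184 - \left(215 - 515\right) = -4416 - \left(215 - 515\right) = -4416 - -300 = -4416 + 300 = -4116$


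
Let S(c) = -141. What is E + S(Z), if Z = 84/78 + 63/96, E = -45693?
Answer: -45834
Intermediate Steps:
Z = 721/416 (Z = 84*(1/78) + 63*(1/96) = 14/13 + 21/32 = 721/416 ≈ 1.7332)
E + S(Z) = -45693 - 141 = -45834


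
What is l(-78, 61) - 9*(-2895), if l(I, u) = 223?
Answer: 26278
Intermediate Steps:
l(-78, 61) - 9*(-2895) = 223 - 9*(-2895) = 223 + 26055 = 26278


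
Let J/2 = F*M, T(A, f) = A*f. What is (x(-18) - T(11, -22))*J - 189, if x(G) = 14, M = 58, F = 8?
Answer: 237379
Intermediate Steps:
J = 928 (J = 2*(8*58) = 2*464 = 928)
(x(-18) - T(11, -22))*J - 189 = (14 - 11*(-22))*928 - 189 = (14 - 1*(-242))*928 - 189 = (14 + 242)*928 - 189 = 256*928 - 189 = 237568 - 189 = 237379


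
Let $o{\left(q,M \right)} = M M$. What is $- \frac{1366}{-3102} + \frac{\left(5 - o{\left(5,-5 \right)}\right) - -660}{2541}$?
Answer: $\frac{27557}{39809} \approx 0.69223$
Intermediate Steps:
$o{\left(q,M \right)} = M^{2}$
$- \frac{1366}{-3102} + \frac{\left(5 - o{\left(5,-5 \right)}\right) - -660}{2541} = - \frac{1366}{-3102} + \frac{\left(5 - \left(-5\right)^{2}\right) - -660}{2541} = \left(-1366\right) \left(- \frac{1}{3102}\right) + \left(\left(5 - 25\right) + 660\right) \frac{1}{2541} = \frac{683}{1551} + \left(\left(5 - 25\right) + 660\right) \frac{1}{2541} = \frac{683}{1551} + \left(-20 + 660\right) \frac{1}{2541} = \frac{683}{1551} + 640 \cdot \frac{1}{2541} = \frac{683}{1551} + \frac{640}{2541} = \frac{27557}{39809}$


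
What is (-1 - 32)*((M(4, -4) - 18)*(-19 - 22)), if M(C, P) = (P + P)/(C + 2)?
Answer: -26158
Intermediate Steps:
M(C, P) = 2*P/(2 + C) (M(C, P) = (2*P)/(2 + C) = 2*P/(2 + C))
(-1 - 32)*((M(4, -4) - 18)*(-19 - 22)) = (-1 - 32)*((2*(-4)/(2 + 4) - 18)*(-19 - 22)) = -33*(2*(-4)/6 - 18)*(-41) = -33*(2*(-4)*(⅙) - 18)*(-41) = -33*(-4/3 - 18)*(-41) = -(-638)*(-41) = -33*2378/3 = -26158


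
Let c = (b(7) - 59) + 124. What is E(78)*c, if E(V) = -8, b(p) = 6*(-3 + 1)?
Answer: -424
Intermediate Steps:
b(p) = -12 (b(p) = 6*(-2) = -12)
c = 53 (c = (-12 - 59) + 124 = -71 + 124 = 53)
E(78)*c = -8*53 = -424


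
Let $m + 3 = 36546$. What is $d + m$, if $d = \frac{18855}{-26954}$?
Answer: $\frac{984961167}{26954} \approx 36542.0$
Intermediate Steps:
$d = - \frac{18855}{26954}$ ($d = 18855 \left(- \frac{1}{26954}\right) = - \frac{18855}{26954} \approx -0.69952$)
$m = 36543$ ($m = -3 + 36546 = 36543$)
$d + m = - \frac{18855}{26954} + 36543 = \frac{984961167}{26954}$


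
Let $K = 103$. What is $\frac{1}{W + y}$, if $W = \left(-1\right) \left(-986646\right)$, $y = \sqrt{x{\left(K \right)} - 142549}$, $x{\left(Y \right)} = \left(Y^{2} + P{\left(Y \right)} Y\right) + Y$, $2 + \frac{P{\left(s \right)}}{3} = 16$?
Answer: $\frac{986646}{973470456827} - \frac{i \sqrt{127511}}{973470456827} \approx 1.0135 \cdot 10^{-6} - 3.6682 \cdot 10^{-10} i$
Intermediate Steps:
$P{\left(s \right)} = 42$ ($P{\left(s \right)} = -6 + 3 \cdot 16 = -6 + 48 = 42$)
$x{\left(Y \right)} = Y^{2} + 43 Y$ ($x{\left(Y \right)} = \left(Y^{2} + 42 Y\right) + Y = Y^{2} + 43 Y$)
$y = i \sqrt{127511}$ ($y = \sqrt{103 \left(43 + 103\right) - 142549} = \sqrt{103 \cdot 146 - 142549} = \sqrt{15038 - 142549} = \sqrt{-127511} = i \sqrt{127511} \approx 357.09 i$)
$W = 986646$
$\frac{1}{W + y} = \frac{1}{986646 + i \sqrt{127511}}$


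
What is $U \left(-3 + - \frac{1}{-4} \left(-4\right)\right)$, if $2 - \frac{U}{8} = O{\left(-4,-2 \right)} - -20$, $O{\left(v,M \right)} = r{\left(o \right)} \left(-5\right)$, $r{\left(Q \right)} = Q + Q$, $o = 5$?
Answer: $-1024$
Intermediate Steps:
$r{\left(Q \right)} = 2 Q$
$O{\left(v,M \right)} = -50$ ($O{\left(v,M \right)} = 2 \cdot 5 \left(-5\right) = 10 \left(-5\right) = -50$)
$U = 256$ ($U = 16 - 8 \left(-50 - -20\right) = 16 - 8 \left(-50 + 20\right) = 16 - -240 = 16 + 240 = 256$)
$U \left(-3 + - \frac{1}{-4} \left(-4\right)\right) = 256 \left(-3 + - \frac{1}{-4} \left(-4\right)\right) = 256 \left(-3 + \left(-1\right) \left(- \frac{1}{4}\right) \left(-4\right)\right) = 256 \left(-3 + \frac{1}{4} \left(-4\right)\right) = 256 \left(-3 - 1\right) = 256 \left(-4\right) = -1024$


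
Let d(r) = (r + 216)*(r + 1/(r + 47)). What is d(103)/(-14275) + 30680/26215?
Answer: -12703350167/11226573750 ≈ -1.1315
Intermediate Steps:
d(r) = (216 + r)*(r + 1/(47 + r))
d(103)/(-14275) + 30680/26215 = ((216 + 103**3 + 263*103**2 + 10153*103)/(47 + 103))/(-14275) + 30680/26215 = ((216 + 1092727 + 263*10609 + 1045759)/150)*(-1/14275) + 30680*(1/26215) = ((216 + 1092727 + 2790167 + 1045759)/150)*(-1/14275) + 6136/5243 = ((1/150)*4928869)*(-1/14275) + 6136/5243 = (4928869/150)*(-1/14275) + 6136/5243 = -4928869/2141250 + 6136/5243 = -12703350167/11226573750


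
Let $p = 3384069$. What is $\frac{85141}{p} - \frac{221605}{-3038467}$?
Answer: $\frac{1008624729592}{10282381982223} \approx 0.098093$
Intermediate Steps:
$\frac{85141}{p} - \frac{221605}{-3038467} = \frac{85141}{3384069} - \frac{221605}{-3038467} = 85141 \cdot \frac{1}{3384069} - - \frac{221605}{3038467} = \frac{85141}{3384069} + \frac{221605}{3038467} = \frac{1008624729592}{10282381982223}$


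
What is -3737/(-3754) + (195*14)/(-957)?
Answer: -2224037/1197526 ≈ -1.8572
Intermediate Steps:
-3737/(-3754) + (195*14)/(-957) = -3737*(-1/3754) + 2730*(-1/957) = 3737/3754 - 910/319 = -2224037/1197526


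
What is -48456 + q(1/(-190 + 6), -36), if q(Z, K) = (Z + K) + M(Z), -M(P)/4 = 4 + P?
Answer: -8925469/184 ≈ -48508.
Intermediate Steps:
M(P) = -16 - 4*P (M(P) = -4*(4 + P) = -16 - 4*P)
q(Z, K) = -16 + K - 3*Z (q(Z, K) = (Z + K) + (-16 - 4*Z) = (K + Z) + (-16 - 4*Z) = -16 + K - 3*Z)
-48456 + q(1/(-190 + 6), -36) = -48456 + (-16 - 36 - 3/(-190 + 6)) = -48456 + (-16 - 36 - 3/(-184)) = -48456 + (-16 - 36 - 3*(-1/184)) = -48456 + (-16 - 36 + 3/184) = -48456 - 9565/184 = -8925469/184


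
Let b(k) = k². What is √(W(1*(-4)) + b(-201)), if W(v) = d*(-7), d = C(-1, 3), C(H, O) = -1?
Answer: 2*√10102 ≈ 201.02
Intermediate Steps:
d = -1
W(v) = 7 (W(v) = -1*(-7) = 7)
√(W(1*(-4)) + b(-201)) = √(7 + (-201)²) = √(7 + 40401) = √40408 = 2*√10102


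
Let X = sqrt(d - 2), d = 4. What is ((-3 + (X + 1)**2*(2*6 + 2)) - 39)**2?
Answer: 1568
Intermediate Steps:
X = sqrt(2) (X = sqrt(4 - 2) = sqrt(2) ≈ 1.4142)
((-3 + (X + 1)**2*(2*6 + 2)) - 39)**2 = ((-3 + (sqrt(2) + 1)**2*(2*6 + 2)) - 39)**2 = ((-3 + (1 + sqrt(2))**2*(12 + 2)) - 39)**2 = ((-3 + (1 + sqrt(2))**2*14) - 39)**2 = ((-3 + 14*(1 + sqrt(2))**2) - 39)**2 = (-42 + 14*(1 + sqrt(2))**2)**2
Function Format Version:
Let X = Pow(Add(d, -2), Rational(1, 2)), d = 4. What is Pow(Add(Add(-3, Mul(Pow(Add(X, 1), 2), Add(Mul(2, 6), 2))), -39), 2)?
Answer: 1568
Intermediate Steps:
X = Pow(2, Rational(1, 2)) (X = Pow(Add(4, -2), Rational(1, 2)) = Pow(2, Rational(1, 2)) ≈ 1.4142)
Pow(Add(Add(-3, Mul(Pow(Add(X, 1), 2), Add(Mul(2, 6), 2))), -39), 2) = Pow(Add(Add(-3, Mul(Pow(Add(Pow(2, Rational(1, 2)), 1), 2), Add(Mul(2, 6), 2))), -39), 2) = Pow(Add(Add(-3, Mul(Pow(Add(1, Pow(2, Rational(1, 2))), 2), Add(12, 2))), -39), 2) = Pow(Add(Add(-3, Mul(Pow(Add(1, Pow(2, Rational(1, 2))), 2), 14)), -39), 2) = Pow(Add(Add(-3, Mul(14, Pow(Add(1, Pow(2, Rational(1, 2))), 2))), -39), 2) = Pow(Add(-42, Mul(14, Pow(Add(1, Pow(2, Rational(1, 2))), 2))), 2)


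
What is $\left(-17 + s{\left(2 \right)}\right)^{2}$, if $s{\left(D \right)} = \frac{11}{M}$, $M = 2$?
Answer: $\frac{529}{4} \approx 132.25$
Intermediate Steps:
$s{\left(D \right)} = \frac{11}{2}$
$\left(-17 + s{\left(2 \right)}\right)^{2} = \left(-17 + \frac{11}{2}\right)^{2} = \left(- \frac{23}{2}\right)^{2} = \frac{529}{4}$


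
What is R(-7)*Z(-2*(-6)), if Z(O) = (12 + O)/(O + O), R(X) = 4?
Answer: 4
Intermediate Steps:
Z(O) = (12 + O)/(2*O) (Z(O) = (12 + O)/((2*O)) = (12 + O)*(1/(2*O)) = (12 + O)/(2*O))
R(-7)*Z(-2*(-6)) = 4*((12 - 2*(-6))/(2*((-2*(-6))))) = 4*((1/2)*(12 + 12)/12) = 4*((1/2)*(1/12)*24) = 4*1 = 4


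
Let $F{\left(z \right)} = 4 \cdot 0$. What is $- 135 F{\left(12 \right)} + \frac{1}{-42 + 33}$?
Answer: $- \frac{1}{9} \approx -0.11111$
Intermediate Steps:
$F{\left(z \right)} = 0$
$- 135 F{\left(12 \right)} + \frac{1}{-42 + 33} = \left(-135\right) 0 + \frac{1}{-42 + 33} = 0 + \frac{1}{-9} = 0 - \frac{1}{9} = - \frac{1}{9}$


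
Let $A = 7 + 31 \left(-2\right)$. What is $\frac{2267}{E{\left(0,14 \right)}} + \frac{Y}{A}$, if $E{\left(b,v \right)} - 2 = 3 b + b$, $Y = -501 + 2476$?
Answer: $\frac{24147}{22} \approx 1097.6$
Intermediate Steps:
$Y = 1975$
$A = -55$ ($A = 7 - 62 = -55$)
$E{\left(b,v \right)} = 2 + 4 b$ ($E{\left(b,v \right)} = 2 + \left(3 b + b\right) = 2 + 4 b$)
$\frac{2267}{E{\left(0,14 \right)}} + \frac{Y}{A} = \frac{2267}{2 + 4 \cdot 0} + \frac{1975}{-55} = \frac{2267}{2 + 0} + 1975 \left(- \frac{1}{55}\right) = \frac{2267}{2} - \frac{395}{11} = \frac{24147}{22}$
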